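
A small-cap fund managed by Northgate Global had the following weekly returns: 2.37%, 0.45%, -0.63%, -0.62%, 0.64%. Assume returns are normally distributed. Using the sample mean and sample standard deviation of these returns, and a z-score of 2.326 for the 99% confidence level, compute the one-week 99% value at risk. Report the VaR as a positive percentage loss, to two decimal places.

2.41

μ = (2.37 + 0.45 − 0.63 − 0.62 + 0.64) / 5 = 0.4420%
Σ(r − μ)² = 6.0335; sample σ = √(6.0335/4) = 1.2282%
VaR = −(μ − z·σ) = −(0.4420 − 2.326 × 1.2282) = −(-2.4148) = 2.4148%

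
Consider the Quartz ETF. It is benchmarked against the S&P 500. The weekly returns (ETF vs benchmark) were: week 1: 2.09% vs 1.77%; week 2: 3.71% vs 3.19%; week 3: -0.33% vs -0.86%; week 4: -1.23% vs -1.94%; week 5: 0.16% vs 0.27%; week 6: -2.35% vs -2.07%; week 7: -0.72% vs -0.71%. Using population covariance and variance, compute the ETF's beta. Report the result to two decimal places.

r̄p = 0.1900%,  r̄m = -0.0500%
Cov = Σ(rp − r̄p)(rm − r̄m) / 7 = 3.3842
Var(rm) = Σ(rm − r̄m)² / 7 = 3.2367
β = Cov / Var = 3.3842 / 3.2367 = 1.0456

1.05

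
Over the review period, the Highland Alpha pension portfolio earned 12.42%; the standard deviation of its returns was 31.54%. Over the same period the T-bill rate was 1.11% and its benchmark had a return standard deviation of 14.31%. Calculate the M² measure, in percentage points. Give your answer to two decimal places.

Sharpe = (Rp − Rf) / σp = (12.42% − 1.11%) / 31.54% = 0.3586
M² = Rf + Sharpe × σm = 1.11% + 0.3586 × 14.31% = 6.2416%

6.24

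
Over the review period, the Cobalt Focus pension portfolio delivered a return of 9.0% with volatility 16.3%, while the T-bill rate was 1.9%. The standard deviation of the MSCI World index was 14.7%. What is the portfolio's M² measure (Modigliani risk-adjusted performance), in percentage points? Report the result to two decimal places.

8.30

Sharpe = (Rp − Rf) / σp = (9.0% − 1.9%) / 16.3% = 0.4356
M² = Rf + Sharpe × σm = 1.9% + 0.4356 × 14.7% = 8.3033%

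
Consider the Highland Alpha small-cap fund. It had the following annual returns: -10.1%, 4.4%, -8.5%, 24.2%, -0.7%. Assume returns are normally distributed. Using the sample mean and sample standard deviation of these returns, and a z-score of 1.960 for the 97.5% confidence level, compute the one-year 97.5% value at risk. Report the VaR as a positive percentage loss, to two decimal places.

r̄ = (-10.1 + 4.4 − 8.5 + 24.2 − 0.7) / 5 = 9.30 / 5 = 1.8600%
Σ(r − r̄)² = 762.4520; sample σ = √(762.4520/4) = 13.8063%
VaR = −(r̄ − z·σ) = −(1.8600 − 1.960 × 13.8063) = −(-25.2003) = 25.2003%

25.20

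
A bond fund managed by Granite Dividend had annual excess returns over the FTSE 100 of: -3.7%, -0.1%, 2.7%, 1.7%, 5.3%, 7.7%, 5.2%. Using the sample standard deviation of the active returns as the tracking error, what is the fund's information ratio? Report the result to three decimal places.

0.702

r̄ = (-3.7 − 0.1 + 2.7 + 1.7 + 5.3 + 7.7 + 5.2) / 7 = 18.80 / 7 = 2.6857%
Sample σ = √[Σ(r − r̄)² / 6] = √[87.8086 / 6] = √14.6348 = 3.8255%
IR = r̄ / tracking error = 2.6857 / 3.8255 = 0.7021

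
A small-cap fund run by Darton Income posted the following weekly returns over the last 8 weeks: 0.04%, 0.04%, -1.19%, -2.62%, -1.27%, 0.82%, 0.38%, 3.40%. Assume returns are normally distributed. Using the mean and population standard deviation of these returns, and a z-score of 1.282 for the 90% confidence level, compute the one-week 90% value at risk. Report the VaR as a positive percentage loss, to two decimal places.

Mean return r̄ = -0.400 / 8 = -0.0500%
Population std dev = √[22.2534 / 8] = 1.6678%
VaR = −(r̄ − z·σ) = −(-0.0500 − 1.282 × 1.6678) = −(-2.1881) = 2.1881%

2.19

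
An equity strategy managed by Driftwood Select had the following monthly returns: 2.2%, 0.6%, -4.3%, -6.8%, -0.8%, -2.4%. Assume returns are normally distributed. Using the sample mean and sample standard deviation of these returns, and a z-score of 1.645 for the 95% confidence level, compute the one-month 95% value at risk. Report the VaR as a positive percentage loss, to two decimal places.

7.34

μ = (2.2 + 0.6 − 4.3 − 6.8 − 0.8 − 2.4) / 6 = -11.50 / 6 = -1.9167%
Σ(r − μ)² = 54.2883; sample σ = √(54.2883/5) = 3.2951%
VaR = −(μ − z·σ) = −(-1.9167 − 1.645 × 3.2951) = −(-7.3371) = 7.3371%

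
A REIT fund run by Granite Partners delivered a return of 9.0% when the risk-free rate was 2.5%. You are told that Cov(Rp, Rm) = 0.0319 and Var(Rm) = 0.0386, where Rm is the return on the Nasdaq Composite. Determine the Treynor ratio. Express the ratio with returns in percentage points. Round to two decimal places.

β = Cov / Var = 0.0319 / 0.0386 = 0.8264
Treynor = (Rp − Rf) / β = (9.0% − 2.5%) / 0.8264 = 6.50 / 0.8264 = 7.8654

7.87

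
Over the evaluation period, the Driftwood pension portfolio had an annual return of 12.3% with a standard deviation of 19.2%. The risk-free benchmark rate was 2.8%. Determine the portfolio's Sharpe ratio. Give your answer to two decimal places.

Sharpe = (Rp − Rf) / σp = (12.3% − 2.8%) / 19.2% = 9.50% / 19.2% = 0.4948

0.49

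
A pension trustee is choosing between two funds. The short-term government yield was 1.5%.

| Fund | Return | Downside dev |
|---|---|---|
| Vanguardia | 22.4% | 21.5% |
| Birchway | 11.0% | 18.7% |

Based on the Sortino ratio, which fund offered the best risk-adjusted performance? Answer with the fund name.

Vanguardia: Sortino ratio = (22.4% − 1.5%) / 21.5% = 0.972
Birchway: Sortino ratio = (11.0% − 1.5%) / 18.7% = 0.508
Highest: Vanguardia (0.972).

Vanguardia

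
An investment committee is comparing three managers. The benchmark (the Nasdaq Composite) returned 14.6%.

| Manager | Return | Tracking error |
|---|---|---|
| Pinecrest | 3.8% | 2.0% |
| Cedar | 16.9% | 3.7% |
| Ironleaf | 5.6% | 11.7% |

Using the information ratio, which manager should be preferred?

Cedar

Pinecrest: IR = (3.8% − 14.6%) / 2.0% = -5.400
Cedar: IR = (16.9% − 14.6%) / 3.7% = 0.622
Ironleaf: IR = (5.6% − 14.6%) / 11.7% = -0.769
Highest: Cedar (0.622).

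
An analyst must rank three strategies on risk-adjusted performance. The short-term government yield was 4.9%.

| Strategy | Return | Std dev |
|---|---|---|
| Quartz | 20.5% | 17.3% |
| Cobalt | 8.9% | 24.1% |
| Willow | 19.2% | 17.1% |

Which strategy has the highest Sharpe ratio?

Quartz

Quartz: Sharpe ratio = (20.5% − 4.9%) / 17.3% = 0.902
Cobalt: Sharpe ratio = (8.9% − 4.9%) / 24.1% = 0.166
Willow: Sharpe ratio = (19.2% − 4.9%) / 17.1% = 0.836
Highest: Quartz (0.902).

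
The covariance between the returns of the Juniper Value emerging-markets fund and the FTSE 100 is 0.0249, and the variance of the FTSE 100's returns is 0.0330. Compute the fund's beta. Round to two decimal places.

β = Cov(Rp, Rm) / Var(Rm) = 0.0249 / 0.0330 = 0.7545

0.75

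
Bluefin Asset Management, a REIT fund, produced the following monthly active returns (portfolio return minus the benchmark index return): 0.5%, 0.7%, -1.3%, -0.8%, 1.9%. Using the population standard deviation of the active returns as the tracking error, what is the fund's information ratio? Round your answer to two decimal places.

Mean return r̄ = 1.00 / 5 = 0.2000%
Population σ = √[Σ(r − r̄)² / 5] = √[6.4800 / 5] = √1.2960 = 1.1384%
IR = r̄ / tracking error = 0.2000 / 1.1384 = 0.1757

0.18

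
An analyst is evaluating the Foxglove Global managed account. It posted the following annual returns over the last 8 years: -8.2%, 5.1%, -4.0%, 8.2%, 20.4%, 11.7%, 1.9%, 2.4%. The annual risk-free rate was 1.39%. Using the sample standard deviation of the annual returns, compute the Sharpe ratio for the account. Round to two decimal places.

0.37

r̄ = (-8.2 + 5.1 − 4 + 8.2 + 20.4 + 11.7 + 1.9 + 2.4) / 8 = 37.50 / 8 = 4.6875%
Sample σ = √[Σ(r − r̄)² / 7] = √[563.1288 / 7] = √80.4470 = 8.9692%
Sharpe = (r̄ − rf) / σ = (4.6875 − 1.39) / 8.9692 = 3.2975 / 8.9692 = 0.3676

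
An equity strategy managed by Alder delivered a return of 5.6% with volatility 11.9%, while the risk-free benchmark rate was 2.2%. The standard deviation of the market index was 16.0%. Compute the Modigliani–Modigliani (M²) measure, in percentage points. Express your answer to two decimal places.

6.77

Sharpe = (Rp − Rf) / σp = (5.6% − 2.2%) / 11.9% = 0.2857
M² = Rf + Sharpe × σm = 2.2% + 0.2857 × 16.0% = 6.7712%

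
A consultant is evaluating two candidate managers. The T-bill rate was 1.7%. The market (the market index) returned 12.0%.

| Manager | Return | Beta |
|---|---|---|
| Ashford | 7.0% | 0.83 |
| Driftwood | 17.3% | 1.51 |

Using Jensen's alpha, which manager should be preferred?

Ashford: α = 7.0% − [1.7% + 0.83 × (12.0% − 1.7%)] = -3.249
Driftwood: α = 17.3% − [1.7% + 1.51 × (12.0% − 1.7%)] = 0.047
Highest: Driftwood (0.047).

Driftwood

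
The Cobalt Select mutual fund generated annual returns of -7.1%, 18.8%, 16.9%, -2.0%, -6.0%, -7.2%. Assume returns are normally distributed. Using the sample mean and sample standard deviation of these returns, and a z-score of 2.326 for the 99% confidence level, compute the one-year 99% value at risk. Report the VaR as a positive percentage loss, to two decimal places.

Mean return r̄ = 13.40 / 6 = 2.2333%
Sample std dev = √[751.3733 / 5] = 12.2587%
VaR = −(r̄ − z·σ) = −(2.2333 − 2.326 × 12.2587) = −(-26.2804) = 26.2804%

26.28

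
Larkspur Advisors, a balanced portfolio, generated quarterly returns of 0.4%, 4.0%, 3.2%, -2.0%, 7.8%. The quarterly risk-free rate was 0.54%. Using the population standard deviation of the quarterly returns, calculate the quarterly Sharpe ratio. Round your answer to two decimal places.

Mean return μ = 13.40 / 5 = 2.6800%
Σ(r − μ)² = 55.3280; population σ = √(55.3280/5) = 3.3265%
Sharpe = (μ − rf) / σ = (2.6800 − 0.54) / 3.3265 = 2.1400 / 3.3265 = 0.6433

0.64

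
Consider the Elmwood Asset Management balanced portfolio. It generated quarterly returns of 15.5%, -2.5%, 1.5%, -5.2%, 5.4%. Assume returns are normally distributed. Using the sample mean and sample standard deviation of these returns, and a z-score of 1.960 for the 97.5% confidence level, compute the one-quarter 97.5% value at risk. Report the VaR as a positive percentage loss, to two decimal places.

12.91

Mean return μ = 14.70 / 5 = 2.9400%
Σ(r − μ)² = (15.5 − 2.9400)² + (-2.5 − 2.9400)² + (1.5 − 2.9400)² + … = 261.7320
σ = √[261.7320 / 4] = 8.0891%
VaR = −(μ − z·σ) = −(2.9400 − 1.960 × 8.0891) = −(-12.9146) = 12.9146%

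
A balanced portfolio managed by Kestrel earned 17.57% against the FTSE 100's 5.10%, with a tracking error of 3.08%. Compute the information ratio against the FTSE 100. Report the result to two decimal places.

IR = (Rp − Rb) / TE = (17.57% − 5.10%) / 3.08% = 12.47% / 3.08% = 4.0487

4.05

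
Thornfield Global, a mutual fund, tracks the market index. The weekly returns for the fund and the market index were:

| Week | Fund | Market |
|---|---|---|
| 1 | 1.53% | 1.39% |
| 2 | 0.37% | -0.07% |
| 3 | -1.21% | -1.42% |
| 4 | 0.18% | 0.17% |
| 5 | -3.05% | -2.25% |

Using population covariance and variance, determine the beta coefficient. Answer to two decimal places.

1.21

r̄p = -0.4360%,  r̄m = -0.4360%
Cov = Σ(rp − r̄p)(rm − r̄m) / 5 = 1.9523
Var(rm) = Σ(rm − r̄m)² / 5 = 1.6189
β = Cov / Var = 1.9523 / 1.6189 = 1.2059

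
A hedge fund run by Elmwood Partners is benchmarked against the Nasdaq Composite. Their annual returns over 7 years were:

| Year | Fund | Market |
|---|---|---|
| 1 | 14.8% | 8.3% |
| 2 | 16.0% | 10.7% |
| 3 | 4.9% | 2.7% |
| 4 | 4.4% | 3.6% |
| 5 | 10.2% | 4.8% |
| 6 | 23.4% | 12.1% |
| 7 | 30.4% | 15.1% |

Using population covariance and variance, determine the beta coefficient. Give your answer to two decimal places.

r̄p = 14.8714%,  r̄m = 8.1857%
Cov = Σ(rp − r̄p)(rm − r̄m) / 7 = 37.4453
Var(rm) = Σ(rm − r̄m)² / 7 = 18.8641
β = Cov / Var = 37.4453 / 18.8641 = 1.9850

1.99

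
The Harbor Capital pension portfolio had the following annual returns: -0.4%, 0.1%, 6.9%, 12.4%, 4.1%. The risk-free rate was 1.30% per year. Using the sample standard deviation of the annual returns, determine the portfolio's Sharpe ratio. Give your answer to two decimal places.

0.63

Mean return μ = 23.10 / 5 = 4.6200%
Σ(r − μ)² = (-0.4 − 4.6200)² + (0.1 − 4.6200)² + … = 111.6280
sample σ = √(111.6280 / 4) = √27.9070 = 5.2827%
Sharpe = (μ − rf) / σ = (4.6200 − 1.3) / 5.2827 = 3.3200 / 5.2827 = 0.6285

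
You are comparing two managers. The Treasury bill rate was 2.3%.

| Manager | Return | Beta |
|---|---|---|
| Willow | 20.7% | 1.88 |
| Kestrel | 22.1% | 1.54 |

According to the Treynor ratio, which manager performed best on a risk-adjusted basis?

Kestrel

Willow: Treynor = (20.7% − 2.3%) / 1.88 = 9.787
Kestrel: Treynor = (22.1% − 2.3%) / 1.54 = 12.857
Highest: Kestrel (12.857).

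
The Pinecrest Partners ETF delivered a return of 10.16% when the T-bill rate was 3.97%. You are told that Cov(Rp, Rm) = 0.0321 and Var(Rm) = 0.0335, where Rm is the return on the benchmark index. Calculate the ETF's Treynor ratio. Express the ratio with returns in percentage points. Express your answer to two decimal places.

6.46

β = Cov / Var = 0.0321 / 0.0335 = 0.9582
Treynor = (Rp − Rf) / β = (10.16% − 3.97%) / 0.9582 = 6.19 / 0.9582 = 6.4600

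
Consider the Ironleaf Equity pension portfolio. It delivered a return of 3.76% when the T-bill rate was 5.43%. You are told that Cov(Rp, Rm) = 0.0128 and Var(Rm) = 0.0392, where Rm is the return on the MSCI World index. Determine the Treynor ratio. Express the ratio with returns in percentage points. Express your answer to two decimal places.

-5.11

β = Cov / Var = 0.0128 / 0.0392 = 0.3265
Treynor = (Rp − Rf) / β = (3.76% − 5.43%) / 0.3265 = -1.67 / 0.3265 = -5.1149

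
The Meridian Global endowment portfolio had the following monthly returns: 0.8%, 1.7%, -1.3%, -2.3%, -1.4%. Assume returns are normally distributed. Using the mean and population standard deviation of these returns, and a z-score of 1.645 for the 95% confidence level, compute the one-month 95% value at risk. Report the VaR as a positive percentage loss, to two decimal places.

2.96

Mean return r̄ = -2.50 / 5 = -0.5000%
Population std dev = √[11.2200 / 5] = 1.4980%
VaR = −(r̄ − z·σ) = −(-0.5000 − 1.645 × 1.4980) = −(-2.9642) = 2.9642%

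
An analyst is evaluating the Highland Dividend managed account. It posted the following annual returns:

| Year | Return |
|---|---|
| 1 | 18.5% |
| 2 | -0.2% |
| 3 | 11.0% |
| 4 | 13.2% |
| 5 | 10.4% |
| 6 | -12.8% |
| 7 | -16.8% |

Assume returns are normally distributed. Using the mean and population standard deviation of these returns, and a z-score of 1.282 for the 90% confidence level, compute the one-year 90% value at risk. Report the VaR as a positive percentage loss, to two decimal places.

12.85

Mean return μ = 23.30 / 7 = 3.3286%
Σ(r − μ)² = 1114.2143; population σ = √(1114.2143/7) = 12.6164%
VaR = −(μ − z·σ) = −(3.3286 − 1.282 × 12.6164) = −(-12.8456) = 12.8456%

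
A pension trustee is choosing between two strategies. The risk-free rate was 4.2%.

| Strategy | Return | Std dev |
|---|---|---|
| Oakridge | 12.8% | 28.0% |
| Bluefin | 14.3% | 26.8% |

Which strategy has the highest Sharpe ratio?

Oakridge: Sharpe ratio = (12.8% − 4.2%) / 28.0% = 0.307
Bluefin: Sharpe ratio = (14.3% − 4.2%) / 26.8% = 0.377
Highest: Bluefin (0.377).

Bluefin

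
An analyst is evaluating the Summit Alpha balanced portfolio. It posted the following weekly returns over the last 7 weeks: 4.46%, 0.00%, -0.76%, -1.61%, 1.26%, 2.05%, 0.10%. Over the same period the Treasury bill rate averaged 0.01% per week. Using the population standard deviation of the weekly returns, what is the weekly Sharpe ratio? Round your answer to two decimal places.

r̄ = (4.46 + 0 − 0.76 − 1.61 + 1.26 + 2.05 + 0.1) / 7 = 0.7857%
Σ(r − r̄)² = (4.46 − 0.7857)² + (0 − 0.7857)² + (-0.76 − 0.7857)² + … = 24.5400
σ = √[24.5400 / 7] = 1.8724%
Sharpe = (r̄ − rf) / σ = (0.7857 − 0.01) / 1.8724 = 0.7757 / 1.8724 = 0.4143

0.41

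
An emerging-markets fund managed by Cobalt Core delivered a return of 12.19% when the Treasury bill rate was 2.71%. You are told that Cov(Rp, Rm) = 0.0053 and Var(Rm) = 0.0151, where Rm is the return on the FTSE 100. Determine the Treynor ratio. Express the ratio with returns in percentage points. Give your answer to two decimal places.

27.01

β = Cov / Var = 0.0053 / 0.0151 = 0.3510
Treynor = (Rp − Rf) / β = (12.19% − 2.71%) / 0.3510 = 9.48 / 0.3510 = 27.0085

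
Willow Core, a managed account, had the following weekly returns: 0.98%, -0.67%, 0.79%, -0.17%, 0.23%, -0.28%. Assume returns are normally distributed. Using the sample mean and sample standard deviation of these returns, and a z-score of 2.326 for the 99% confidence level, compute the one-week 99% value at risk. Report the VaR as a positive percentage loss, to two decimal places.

1.35

r̄ = (0.98 − 0.67 + 0.79 − 0.17 + 0.23 − 0.28) / 6 = 0.1467%
Σ(r − r̄)² = (0.98 − 0.1467)² + (-0.67 − 0.1467)² + (0.79 − 0.1467)² + … = 2.0645
σ = √[2.0645 / 5] = 0.6426%
VaR = −(r̄ − z·σ) = −(0.1467 − 2.326 × 0.6426) = −(-1.3480) = 1.3480%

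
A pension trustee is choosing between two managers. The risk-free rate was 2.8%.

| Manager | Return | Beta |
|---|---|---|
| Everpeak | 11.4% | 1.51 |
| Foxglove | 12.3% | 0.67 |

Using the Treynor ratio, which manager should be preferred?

Foxglove

Everpeak: Treynor = (11.4% − 2.8%) / 1.51 = 5.695
Foxglove: Treynor = (12.3% − 2.8%) / 0.67 = 14.179
Highest: Foxglove (14.179).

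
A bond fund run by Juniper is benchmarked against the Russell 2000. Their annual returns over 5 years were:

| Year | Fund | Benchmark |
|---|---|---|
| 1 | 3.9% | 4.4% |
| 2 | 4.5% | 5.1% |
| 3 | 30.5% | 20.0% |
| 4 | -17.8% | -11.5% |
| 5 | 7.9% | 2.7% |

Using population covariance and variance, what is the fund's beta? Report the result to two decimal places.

1.51

r̄p = 5.8000%,  r̄m = 4.1400%
Cov = Σ(rp − r̄p)(rm − r̄m) / 5 = 151.2160
Var(rm) = Σ(rm − r̄m)² / 5 = 99.8424
β = Cov / Var = 151.2160 / 99.8424 = 1.5145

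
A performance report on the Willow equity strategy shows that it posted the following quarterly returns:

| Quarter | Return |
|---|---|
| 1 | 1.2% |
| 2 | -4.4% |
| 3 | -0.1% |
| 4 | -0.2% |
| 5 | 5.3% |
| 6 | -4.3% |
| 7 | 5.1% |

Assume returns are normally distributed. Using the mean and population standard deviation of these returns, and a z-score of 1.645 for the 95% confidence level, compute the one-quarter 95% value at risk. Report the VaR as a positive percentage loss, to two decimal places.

5.61

μ = (1.2 − 4.4 − 0.1 − 0.2 + 5.3 − 4.3 + 5.1) / 7 = 0.3714%
Population std dev = √[92.4743 / 7] = 3.6346%
VaR = −(μ − z·σ) = −(0.3714 − 1.645 × 3.6346) = −(-5.6075) = 5.6075%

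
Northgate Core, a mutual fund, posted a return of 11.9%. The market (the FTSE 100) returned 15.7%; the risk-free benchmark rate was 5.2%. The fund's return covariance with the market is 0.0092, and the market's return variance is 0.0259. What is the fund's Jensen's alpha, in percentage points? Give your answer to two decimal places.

β = Cov / Var = 0.0092 / 0.0259 = 0.3552
E[R] = Rf + β(Rm − Rf) = 5.2% + 0.3552 × (15.7% − 5.2%) = 8.9296%
α = Rp − E[R] = 11.9% − 8.9296% = 2.9704

2.97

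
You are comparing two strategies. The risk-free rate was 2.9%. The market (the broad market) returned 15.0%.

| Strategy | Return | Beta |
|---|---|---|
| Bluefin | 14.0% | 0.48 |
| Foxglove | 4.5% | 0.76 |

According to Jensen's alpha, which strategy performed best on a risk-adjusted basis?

Bluefin: α = 14.0% − [2.9% + 0.48 × (15.0% − 2.9%)] = 5.292
Foxglove: α = 4.5% − [2.9% + 0.76 × (15.0% − 2.9%)] = -7.596
Highest: Bluefin (5.292).

Bluefin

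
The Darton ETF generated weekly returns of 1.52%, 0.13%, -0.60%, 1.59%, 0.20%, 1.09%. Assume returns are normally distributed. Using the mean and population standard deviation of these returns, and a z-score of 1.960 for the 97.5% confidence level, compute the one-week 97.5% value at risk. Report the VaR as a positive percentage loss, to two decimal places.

0.92

Mean return r̄ = 3.930 / 6 = 0.6550%
Population σ = √[Σ(r − r̄)² / 6] = √[3.8694 / 6] = √0.6449 = 0.8031%
VaR = −(r̄ − z·σ) = −(0.6550 − 1.960 × 0.8031) = −(-0.9191) = 0.9191%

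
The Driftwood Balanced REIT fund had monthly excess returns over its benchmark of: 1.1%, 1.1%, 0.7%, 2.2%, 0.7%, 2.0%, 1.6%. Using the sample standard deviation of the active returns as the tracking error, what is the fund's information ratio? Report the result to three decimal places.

2.229

μ = (1.1 + 1.1 + 0.7 + 2.2 + 0.7 + 2 + 1.6) / 7 = 1.3429%
Σ(r − μ)² = 2.1771; sample σ = √(2.1771/6) = 0.6024%
IR = μ / tracking error = 1.3429 / 0.6024 = 2.2292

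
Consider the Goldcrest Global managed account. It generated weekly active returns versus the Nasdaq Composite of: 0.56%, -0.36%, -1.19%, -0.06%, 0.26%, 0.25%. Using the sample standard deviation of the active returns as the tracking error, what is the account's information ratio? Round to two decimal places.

Mean return μ = -0.540 / 6 = -0.0900%
Σ(r − μ)² = (0.56 − (-0.0900))² + (-0.36 − (-0.0900))² + (-1.19 − (-0.0900))² + … = 1.9444
sample σ = √(1.9444 / 5) = √0.3889 = 0.6236%
IR = μ / tracking error = -0.0900 / 0.6236 = -0.1443

-0.14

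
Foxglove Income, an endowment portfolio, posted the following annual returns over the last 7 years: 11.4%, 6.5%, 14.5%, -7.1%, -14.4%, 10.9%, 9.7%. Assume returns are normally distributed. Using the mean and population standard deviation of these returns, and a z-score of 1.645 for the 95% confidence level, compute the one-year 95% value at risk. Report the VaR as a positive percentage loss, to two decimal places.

μ = (11.4 + 6.5 + 14.5 − 7.1 − 14.4 + 10.9 + 9.7) / 7 = 4.5000%
Σ(r − μ)² = (11.4 − 4.5000)² + (6.5 − 4.5000)² + (14.5 − 4.5000)² + … = 711.3800
σ = √[711.3800 / 7] = 10.0810%
VaR = −(μ − z·σ) = −(4.5000 − 1.645 × 10.0810) = −(-12.0832) = 12.0832%

12.08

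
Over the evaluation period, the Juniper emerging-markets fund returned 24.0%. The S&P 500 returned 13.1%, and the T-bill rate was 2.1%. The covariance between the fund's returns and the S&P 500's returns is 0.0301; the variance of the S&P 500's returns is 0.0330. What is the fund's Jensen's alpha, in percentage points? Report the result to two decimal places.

β = Cov / Var = 0.0301 / 0.0330 = 0.9121
E[R] = Rf + β(Rm − Rf) = 2.1% + 0.9121 × (13.1% − 2.1%) = 12.1331%
α = Rp − E[R] = 24.0% − 12.1331% = 11.8669

11.87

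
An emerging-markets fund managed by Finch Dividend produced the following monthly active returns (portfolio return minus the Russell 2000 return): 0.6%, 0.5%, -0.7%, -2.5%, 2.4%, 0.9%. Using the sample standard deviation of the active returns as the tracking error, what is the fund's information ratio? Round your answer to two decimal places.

r̄ = (0.6 + 0.5 − 0.7 − 2.5 + 2.4 + 0.9) / 6 = 0.2000%
Σ(r − r̄)² = 13.6800; sample σ = √(13.6800/5) = 1.6541%
IR = r̄ / tracking error = 0.2000 / 1.6541 = 0.1209

0.12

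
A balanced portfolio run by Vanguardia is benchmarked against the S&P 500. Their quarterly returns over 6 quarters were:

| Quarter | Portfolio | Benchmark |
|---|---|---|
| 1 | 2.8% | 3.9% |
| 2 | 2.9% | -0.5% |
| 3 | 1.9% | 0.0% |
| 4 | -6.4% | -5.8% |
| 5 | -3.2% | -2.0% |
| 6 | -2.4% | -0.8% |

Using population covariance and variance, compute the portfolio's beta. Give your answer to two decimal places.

1.04

r̄p = -0.7333%,  r̄m = -0.8667%
Cov = Σ(rp − r̄p)(rm − r̄m) / 6 = 8.5161
Var(rm) = Σ(rm − r̄m)² / 6 = 8.2056
β = Cov / Var = 8.5161 / 8.2056 = 1.0378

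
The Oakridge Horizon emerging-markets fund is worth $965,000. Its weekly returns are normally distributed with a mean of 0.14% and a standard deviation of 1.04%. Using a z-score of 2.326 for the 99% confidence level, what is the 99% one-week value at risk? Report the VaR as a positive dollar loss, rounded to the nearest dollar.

Return at the 99% tail: μ − z·σ = 0.14% − 2.326 × 1.04% = 0.14 − 2.41904 = -2.27904%
VaR = −(-2.27904%) × $965,000 = 2.27904% × $965,000 = $21,993

$21,993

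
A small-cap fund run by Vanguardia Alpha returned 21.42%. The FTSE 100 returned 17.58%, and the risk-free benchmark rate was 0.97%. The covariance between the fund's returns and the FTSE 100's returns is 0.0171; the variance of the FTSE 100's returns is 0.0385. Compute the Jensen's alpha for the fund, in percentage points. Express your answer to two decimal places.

13.07

β = Cov / Var = 0.0171 / 0.0385 = 0.4442
E[R] = Rf + β(Rm − Rf) = 0.97% + 0.4442 × (17.58% − 0.97%) = 8.3482%
α = Rp − E[R] = 21.42% − 8.3482% = 13.0718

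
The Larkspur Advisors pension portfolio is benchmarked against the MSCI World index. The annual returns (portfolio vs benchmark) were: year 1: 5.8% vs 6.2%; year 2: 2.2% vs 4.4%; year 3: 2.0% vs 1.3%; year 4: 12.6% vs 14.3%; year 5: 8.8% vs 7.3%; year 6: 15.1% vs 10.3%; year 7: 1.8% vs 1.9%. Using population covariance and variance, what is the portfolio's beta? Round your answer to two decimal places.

r̄p = 6.9000%,  r̄m = 6.5286%
Cov = Σ(rp − r̄p)(rm − r̄m) / 7 = 19.4686
Var(rm) = Σ(rm − r̄m)² / 7 = 18.3735
β = Cov / Var = 19.4686 / 18.3735 = 1.0596

1.06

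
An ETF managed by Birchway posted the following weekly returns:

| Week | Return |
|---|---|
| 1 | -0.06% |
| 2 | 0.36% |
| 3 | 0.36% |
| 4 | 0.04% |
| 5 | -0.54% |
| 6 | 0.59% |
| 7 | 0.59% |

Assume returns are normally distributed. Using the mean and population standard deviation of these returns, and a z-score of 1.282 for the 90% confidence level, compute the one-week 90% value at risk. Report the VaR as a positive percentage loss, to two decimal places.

r̄ = (-0.06 + 0.36 + 0.36 + 0.04 − 0.54 + 0.59 + 0.59) / 7 = 1.340 / 7 = 0.1914%
Population std dev = √[0.9957 / 7] = 0.3772%
VaR = −(r̄ − z·σ) = −(0.1914 − 1.282 × 0.3772) = −(-0.2922) = 0.2922%

0.29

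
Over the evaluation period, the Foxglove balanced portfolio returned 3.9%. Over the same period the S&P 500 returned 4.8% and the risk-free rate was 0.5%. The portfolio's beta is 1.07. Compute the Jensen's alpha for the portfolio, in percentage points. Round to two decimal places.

-1.20

CAPM expected return = Rf + β(Rm − Rf) = 0.5% + 1.07 × (4.8% − 0.5%) = 0.5 + 1.07 × 4.30 = 5.1010%
Jensen's α = Rp − E[R] = 3.9% − 5.1010% = -1.2010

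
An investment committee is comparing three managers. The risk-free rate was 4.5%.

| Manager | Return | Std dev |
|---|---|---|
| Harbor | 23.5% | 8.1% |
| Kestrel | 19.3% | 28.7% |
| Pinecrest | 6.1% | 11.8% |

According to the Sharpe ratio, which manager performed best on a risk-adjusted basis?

Harbor: Sharpe ratio = (23.5% − 4.5%) / 8.1% = 2.346
Kestrel: Sharpe ratio = (19.3% − 4.5%) / 28.7% = 0.516
Pinecrest: Sharpe ratio = (6.1% − 4.5%) / 11.8% = 0.136
Highest: Harbor (2.346).

Harbor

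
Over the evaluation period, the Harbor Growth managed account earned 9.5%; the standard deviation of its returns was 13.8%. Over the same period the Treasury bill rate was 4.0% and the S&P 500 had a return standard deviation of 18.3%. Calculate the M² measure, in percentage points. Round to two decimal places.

Sharpe = (Rp − Rf) / σp = (9.5% − 4.0%) / 13.8% = 0.3986
M² = Rf + Sharpe × σm = 4.0% + 0.3986 × 18.3% = 11.2944%

11.29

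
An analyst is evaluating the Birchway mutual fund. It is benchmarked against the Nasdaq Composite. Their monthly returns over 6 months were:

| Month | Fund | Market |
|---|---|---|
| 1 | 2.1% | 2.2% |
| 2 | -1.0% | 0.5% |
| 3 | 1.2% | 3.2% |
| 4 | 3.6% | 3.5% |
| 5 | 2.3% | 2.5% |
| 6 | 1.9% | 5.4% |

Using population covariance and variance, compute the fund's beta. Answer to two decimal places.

0.57

r̄p = 1.6833%,  r̄m = 2.8833%
Cov = Σ(rp − r̄p)(rm − r̄m) / 6 = 1.2414
Var(rm) = Σ(rm − r̄m)² / 6 = 2.1847
β = Cov / Var = 1.2414 / 2.1847 = 0.5682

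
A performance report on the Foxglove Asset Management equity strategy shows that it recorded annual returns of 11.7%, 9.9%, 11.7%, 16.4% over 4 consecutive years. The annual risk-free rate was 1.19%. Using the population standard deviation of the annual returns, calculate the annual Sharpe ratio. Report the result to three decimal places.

r̄ = (11.7 + 9.9 + 11.7 + 16.4) / 4 = 12.4250%
Σ(r − r̄)² = (11.7 − 12.4250)² + (9.9 − 12.4250)² + (11.7 − 12.4250)² + … = 23.2275
σ = √[23.2275 / 4] = 2.4097%
Sharpe = (r̄ − rf) / σ = (12.4250 − 1.19) / 2.4097 = 11.2350 / 2.4097 = 4.6624

4.662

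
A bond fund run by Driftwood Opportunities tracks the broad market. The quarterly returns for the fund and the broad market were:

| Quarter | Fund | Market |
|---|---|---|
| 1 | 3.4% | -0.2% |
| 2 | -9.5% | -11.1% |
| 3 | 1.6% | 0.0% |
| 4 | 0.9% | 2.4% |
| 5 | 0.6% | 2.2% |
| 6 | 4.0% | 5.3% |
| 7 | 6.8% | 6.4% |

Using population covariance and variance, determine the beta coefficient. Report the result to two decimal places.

0.84

r̄p = 1.1143%,  r̄m = 0.7143%
Cov = Σ(rp − r̄p)(rm − r̄m) / 7 = 23.9141
Var(rm) = Σ(rm − r̄m)² / 7 = 28.4755
β = Cov / Var = 23.9141 / 28.4755 = 0.8398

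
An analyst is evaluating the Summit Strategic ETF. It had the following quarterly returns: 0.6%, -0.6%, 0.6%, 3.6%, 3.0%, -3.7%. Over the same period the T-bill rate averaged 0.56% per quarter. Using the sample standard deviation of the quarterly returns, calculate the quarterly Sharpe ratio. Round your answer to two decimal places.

μ = (0.6 − 0.6 + 0.6 + 3.6 + 3 − 3.7) / 6 = 0.5833%
Σ(r − μ)² = (0.6 − 0.5833)² + (-0.6 − 0.5833)² + (0.6 − 0.5833)² + … = 34.6883
σ = √[34.6883 / 5] = 2.6339%
Sharpe = (μ − rf) / σ = (0.5833 − 0.56) / 2.6339 = 0.0233 / 2.6339 = 0.0088

0.01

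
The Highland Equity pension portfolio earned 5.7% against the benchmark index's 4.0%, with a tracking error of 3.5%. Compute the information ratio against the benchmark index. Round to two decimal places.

0.49

IR = (Rp − Rb) / TE = (5.7% − 4.0%) / 3.5% = 1.70% / 3.5% = 0.4857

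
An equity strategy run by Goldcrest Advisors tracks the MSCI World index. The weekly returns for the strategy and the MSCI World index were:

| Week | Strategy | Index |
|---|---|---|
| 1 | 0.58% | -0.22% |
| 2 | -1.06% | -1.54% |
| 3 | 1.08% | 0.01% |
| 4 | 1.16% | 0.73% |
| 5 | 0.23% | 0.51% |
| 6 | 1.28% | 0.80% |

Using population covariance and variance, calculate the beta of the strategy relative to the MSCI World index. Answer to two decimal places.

0.87

r̄p = 0.5450%,  r̄m = 0.0483%
Cov = Σ(rp − r̄p)(rm − r̄m) / 6 = 0.5576
Var(rm) = Σ(rm − r̄m)² / 6 = 0.6398
β = Cov / Var = 0.5576 / 0.6398 = 0.8715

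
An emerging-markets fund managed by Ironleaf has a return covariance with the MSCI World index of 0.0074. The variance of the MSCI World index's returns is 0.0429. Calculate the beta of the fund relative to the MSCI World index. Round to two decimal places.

0.17

β = Cov(Rp, Rm) / Var(Rm) = 0.0074 / 0.0429 = 0.1725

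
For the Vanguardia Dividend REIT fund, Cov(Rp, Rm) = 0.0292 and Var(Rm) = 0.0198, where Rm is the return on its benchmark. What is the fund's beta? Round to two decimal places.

1.47

β = Cov(Rp, Rm) / Var(Rm) = 0.0292 / 0.0198 = 1.4747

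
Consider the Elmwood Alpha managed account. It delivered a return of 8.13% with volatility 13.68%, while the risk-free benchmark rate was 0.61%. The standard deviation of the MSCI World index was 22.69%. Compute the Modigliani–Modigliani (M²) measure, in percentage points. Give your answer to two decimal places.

Sharpe = (Rp − Rf) / σp = (8.13% − 0.61%) / 13.68% = 0.5497
M² = Rf + Sharpe × σm = 0.61% + 0.5497 × 22.69% = 13.0827%

13.08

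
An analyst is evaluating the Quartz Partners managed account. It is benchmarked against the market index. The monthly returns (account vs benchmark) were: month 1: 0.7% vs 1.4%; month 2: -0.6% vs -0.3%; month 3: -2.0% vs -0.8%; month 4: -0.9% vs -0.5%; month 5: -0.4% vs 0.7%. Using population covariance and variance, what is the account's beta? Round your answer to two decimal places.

r̄p = -0.6400%,  r̄m = 0.1000%
Cov = Σ(rp − r̄p)(rm − r̄m) / 5 = 0.6500
Var(rm) = Σ(rm − r̄m)² / 5 = 0.6760
β = Cov / Var = 0.6500 / 0.6760 = 0.9615

0.96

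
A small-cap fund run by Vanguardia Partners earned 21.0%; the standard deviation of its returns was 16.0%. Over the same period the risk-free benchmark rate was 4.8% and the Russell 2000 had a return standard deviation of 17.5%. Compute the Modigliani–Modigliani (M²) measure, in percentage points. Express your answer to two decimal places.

Sharpe = (Rp − Rf) / σp = (21.0% − 4.8%) / 16.0% = 1.0125
M² = Rf + Sharpe × σm = 4.8% + 1.0125 × 17.5% = 22.5188%

22.52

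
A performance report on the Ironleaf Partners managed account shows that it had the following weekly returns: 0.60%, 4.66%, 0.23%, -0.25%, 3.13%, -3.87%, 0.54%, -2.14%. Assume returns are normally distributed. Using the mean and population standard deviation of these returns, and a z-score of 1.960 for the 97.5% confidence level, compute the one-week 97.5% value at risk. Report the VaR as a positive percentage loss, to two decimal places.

4.58

Mean return r̄ = 2.900 / 8 = 0.3625%
Σ(r − r̄)² = 50.7848; population σ = √(50.7848/8) = 2.5195%
VaR = −(r̄ − z·σ) = −(0.3625 − 1.960 × 2.5195) = −(-4.5757) = 4.5757%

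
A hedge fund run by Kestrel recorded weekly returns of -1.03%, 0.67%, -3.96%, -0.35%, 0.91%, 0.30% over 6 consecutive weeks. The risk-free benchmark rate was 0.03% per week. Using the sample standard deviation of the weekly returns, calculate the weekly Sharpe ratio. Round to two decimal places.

-0.34

Mean return μ = -3.460 / 6 = -0.5767%
Sample std dev = √[16.2367 / 5] = 1.8020%
Sharpe = (μ − rf) / σ = (-0.5767 − 0.03) / 1.8020 = -0.6067 / 1.8020 = -0.3367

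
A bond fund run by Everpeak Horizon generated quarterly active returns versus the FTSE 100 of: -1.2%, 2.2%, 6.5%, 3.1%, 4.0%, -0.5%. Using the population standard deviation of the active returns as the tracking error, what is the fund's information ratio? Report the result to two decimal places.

r̄ = (-1.2 + 2.2 + 6.5 + 3.1 + 4 − 0.5) / 6 = 14.10 / 6 = 2.3500%
Σ(r − r̄)² = (-1.2 − 2.3500)² + (2.2 − 2.3500)² + … = 41.2550
σ = √[41.2550 / 6] = 2.6222%
IR = r̄ / tracking error = 2.3500 / 2.6222 = 0.8962

0.90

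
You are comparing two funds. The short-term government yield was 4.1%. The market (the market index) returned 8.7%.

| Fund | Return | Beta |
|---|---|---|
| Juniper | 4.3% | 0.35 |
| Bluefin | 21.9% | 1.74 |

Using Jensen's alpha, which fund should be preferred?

Juniper: α = 4.3% − [4.1% + 0.35 × (8.7% − 4.1%)] = -1.410
Bluefin: α = 21.9% − [4.1% + 1.74 × (8.7% − 4.1%)] = 9.796
Highest: Bluefin (9.796).

Bluefin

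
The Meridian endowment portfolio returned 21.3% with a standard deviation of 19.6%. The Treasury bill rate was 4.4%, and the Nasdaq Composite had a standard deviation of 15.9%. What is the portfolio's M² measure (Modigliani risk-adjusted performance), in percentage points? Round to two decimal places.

Sharpe = (Rp − Rf) / σp = (21.3% − 4.4%) / 19.6% = 0.8622
M² = Rf + Sharpe × σm = 4.4% + 0.8622 × 15.9% = 18.1090%

18.11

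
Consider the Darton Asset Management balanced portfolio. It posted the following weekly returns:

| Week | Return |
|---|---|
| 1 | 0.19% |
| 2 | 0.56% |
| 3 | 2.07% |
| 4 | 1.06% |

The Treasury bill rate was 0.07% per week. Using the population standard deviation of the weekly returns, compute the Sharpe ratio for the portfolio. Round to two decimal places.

r̄ = (0.19 + 0.56 + 2.07 + 1.06) / 4 = 3.880 / 4 = 0.9700%
Σ(r − r̄)² = 1.9946; population σ = √(1.9946/4) = 0.7062%
Sharpe = (r̄ − rf) / σ = (0.9700 − 0.07) / 0.7062 = 0.9000 / 0.7062 = 1.2744

1.27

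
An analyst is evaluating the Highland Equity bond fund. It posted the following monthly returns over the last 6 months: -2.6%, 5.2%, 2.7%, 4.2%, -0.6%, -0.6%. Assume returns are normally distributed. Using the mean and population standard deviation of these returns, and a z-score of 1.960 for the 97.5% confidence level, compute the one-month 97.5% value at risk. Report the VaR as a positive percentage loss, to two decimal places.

Mean return r̄ = 8.30 / 6 = 1.3833%
Population std dev = √[47.9683 / 6] = 2.8275%
VaR = −(r̄ − z·σ) = −(1.3833 − 1.960 × 2.8275) = −(-4.1586) = 4.1586%

4.16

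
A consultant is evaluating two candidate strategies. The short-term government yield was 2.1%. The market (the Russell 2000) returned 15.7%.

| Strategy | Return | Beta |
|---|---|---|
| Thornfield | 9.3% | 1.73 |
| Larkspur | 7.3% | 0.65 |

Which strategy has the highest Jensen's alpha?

Larkspur

Thornfield: α = 9.3% − [2.1% + 1.73 × (15.7% − 2.1%)] = -16.328
Larkspur: α = 7.3% − [2.1% + 0.65 × (15.7% − 2.1%)] = -3.640
Highest: Larkspur (-3.640).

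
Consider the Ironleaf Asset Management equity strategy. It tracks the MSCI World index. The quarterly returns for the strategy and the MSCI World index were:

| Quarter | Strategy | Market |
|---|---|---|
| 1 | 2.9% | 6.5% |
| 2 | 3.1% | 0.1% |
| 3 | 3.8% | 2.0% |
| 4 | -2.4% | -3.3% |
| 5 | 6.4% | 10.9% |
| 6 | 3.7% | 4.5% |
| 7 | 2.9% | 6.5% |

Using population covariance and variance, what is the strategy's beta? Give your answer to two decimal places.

0.46

r̄p = 2.9143%,  r̄m = 3.8857%
Cov = Σ(rp − r̄p)(rm − r̄m) / 7 = 8.6673
Var(rm) = Σ(rm − r̄m)² / 7 = 18.9669
β = Cov / Var = 8.6673 / 18.9669 = 0.4570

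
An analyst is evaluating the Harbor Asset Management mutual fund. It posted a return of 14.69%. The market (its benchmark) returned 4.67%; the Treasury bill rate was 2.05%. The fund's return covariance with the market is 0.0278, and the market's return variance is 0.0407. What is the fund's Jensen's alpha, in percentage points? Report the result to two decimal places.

β = Cov / Var = 0.0278 / 0.0407 = 0.6830
E[R] = Rf + β(Rm − Rf) = 2.05% + 0.6830 × (4.67% − 2.05%) = 3.8395%
α = Rp − E[R] = 14.69% − 3.8395% = 10.8505

10.85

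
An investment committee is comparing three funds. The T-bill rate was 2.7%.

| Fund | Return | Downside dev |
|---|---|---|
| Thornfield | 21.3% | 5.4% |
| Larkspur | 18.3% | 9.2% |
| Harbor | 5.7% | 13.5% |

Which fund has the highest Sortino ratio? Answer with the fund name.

Thornfield

Thornfield: Sortino ratio = (21.3% − 2.7%) / 5.4% = 3.444
Larkspur: Sortino ratio = (18.3% − 2.7%) / 9.2% = 1.696
Harbor: Sortino ratio = (5.7% − 2.7%) / 13.5% = 0.222
Highest: Thornfield (3.444).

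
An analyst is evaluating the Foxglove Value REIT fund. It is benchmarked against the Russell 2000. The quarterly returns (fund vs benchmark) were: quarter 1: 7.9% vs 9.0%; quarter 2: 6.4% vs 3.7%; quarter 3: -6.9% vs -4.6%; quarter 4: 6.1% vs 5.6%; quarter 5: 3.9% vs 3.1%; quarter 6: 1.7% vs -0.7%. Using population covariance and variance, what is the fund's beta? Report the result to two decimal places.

r̄p = 3.1833%,  r̄m = 2.6833%
Cov = Σ(rp − r̄p)(rm − r̄m) / 6 = 20.0547
Var(rm) = Σ(rm − r̄m)² / 6 = 19.0181
β = Cov / Var = 20.0547 / 19.0181 = 1.0545

1.05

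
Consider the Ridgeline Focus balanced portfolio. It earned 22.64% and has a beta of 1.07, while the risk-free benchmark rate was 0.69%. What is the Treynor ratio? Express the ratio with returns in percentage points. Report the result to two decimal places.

Treynor = (Rp − Rf) / β = (22.64% − 0.69%) / 1.07 = 21.95 / 1.07 = 20.5140

20.51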